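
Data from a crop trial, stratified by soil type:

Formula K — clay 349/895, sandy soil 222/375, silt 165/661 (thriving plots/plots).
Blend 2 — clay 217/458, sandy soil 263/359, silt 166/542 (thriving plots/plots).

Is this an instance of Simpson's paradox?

No

Clay: Formula K 349/895 = 39.0%, Blend 2 217/458 = 47.4% → Blend 2
Sandy soil: Formula K 222/375 = 59.2%, Blend 2 263/359 = 73.3% → Blend 2
Silt: Formula K 165/661 = 25.0%, Blend 2 166/542 = 30.6% → Blend 2
Overall: Formula K 736/1931 = 38.1%, Blend 2 646/1359 = 47.5% → Blend 2
Blend 2 wins overall and in every soil group — no reversal.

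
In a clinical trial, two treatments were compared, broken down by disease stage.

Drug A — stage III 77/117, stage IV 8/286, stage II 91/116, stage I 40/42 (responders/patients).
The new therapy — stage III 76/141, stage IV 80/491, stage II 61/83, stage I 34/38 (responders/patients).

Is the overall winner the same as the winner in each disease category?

No

Stage III: Drug A 77/117 = 65.8%, the new therapy 76/141 = 53.9% → Drug A
Stage IV: Drug A 8/286 = 2.8%, the new therapy 80/491 = 16.3% → the new therapy
Stage II: Drug A 91/116 = 78.4%, the new therapy 61/83 = 73.5% → Drug A
Stage I: Drug A 40/42 = 95.2%, the new therapy 34/38 = 89.5% → Drug A
Overall: Drug A 216/561 = 38.5%, the new therapy 251/753 = 33.3% → Drug A
Neither sweeps: Drug A wins 3 of 4 groups, the new therapy wins 1. Drug A wins overall but not every group — no Simpson reversal.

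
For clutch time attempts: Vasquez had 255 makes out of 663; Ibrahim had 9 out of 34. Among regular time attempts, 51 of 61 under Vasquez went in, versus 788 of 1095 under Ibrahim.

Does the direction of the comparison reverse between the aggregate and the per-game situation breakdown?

Yes

Clutch time: Vasquez 255/663 = 38.5%, Ibrahim 9/34 = 26.5% → Vasquez
Regular time: Vasquez 51/61 = 83.6%, Ibrahim 788/1095 = 72.0% → Vasquez
Overall: Vasquez 306/724 = 42.3%, Ibrahim 797/1129 = 70.6% → Ibrahim
Vasquez wins each game group but Ibrahim wins overall — the comparison reverses. Vasquez's attempts skew toward clutch time, which has a lower base rate.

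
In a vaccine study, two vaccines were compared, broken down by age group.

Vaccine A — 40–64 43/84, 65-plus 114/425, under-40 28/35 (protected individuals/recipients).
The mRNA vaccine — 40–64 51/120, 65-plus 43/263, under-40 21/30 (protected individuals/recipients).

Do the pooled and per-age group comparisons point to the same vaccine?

Yes

40–64: Vaccine A 43/84 = 51.2%, the mRNA vaccine 51/120 = 42.5% → Vaccine A
65-plus: Vaccine A 114/425 = 26.8%, the mRNA vaccine 43/263 = 16.3% → Vaccine A
Under-40: Vaccine A 28/35 = 80.0%, the mRNA vaccine 21/30 = 70.0% → Vaccine A
Overall: Vaccine A 185/544 = 34.0%, the mRNA vaccine 115/413 = 27.8% → Vaccine A
Vaccine A wins overall and in every age group — no reversal.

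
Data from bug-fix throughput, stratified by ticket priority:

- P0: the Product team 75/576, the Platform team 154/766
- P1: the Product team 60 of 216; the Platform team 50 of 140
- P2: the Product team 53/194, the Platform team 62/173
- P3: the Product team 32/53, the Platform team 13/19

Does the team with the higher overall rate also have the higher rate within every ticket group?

Yes

P0: the Product team 75/576 = 13.0%, the Platform team 154/766 = 20.1% → the Platform team
P1: the Product team 60/216 = 27.8%, the Platform team 50/140 = 35.7% → the Platform team
P2: the Product team 53/194 = 27.3%, the Platform team 62/173 = 35.8% → the Platform team
P3: the Product team 32/53 = 60.4%, the Platform team 13/19 = 68.4% → the Platform team
Overall: the Product team 220/1039 = 21.2%, the Platform team 279/1098 = 25.4% → the Platform team
The Platform team wins overall and in every ticket group — no reversal.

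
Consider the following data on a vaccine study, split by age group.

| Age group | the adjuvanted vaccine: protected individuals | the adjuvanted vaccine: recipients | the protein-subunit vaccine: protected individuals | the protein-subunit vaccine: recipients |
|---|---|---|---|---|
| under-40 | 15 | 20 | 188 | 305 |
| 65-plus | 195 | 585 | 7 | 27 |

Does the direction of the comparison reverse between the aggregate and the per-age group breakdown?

Yes

Under-40: the adjuvanted vaccine 15/20 = 75.0%, the protein-subunit vaccine 188/305 = 61.6% → the adjuvanted vaccine
65-plus: the adjuvanted vaccine 195/585 = 33.3%, the protein-subunit vaccine 7/27 = 25.9% → the adjuvanted vaccine
Overall: the adjuvanted vaccine 210/605 = 34.7%, the protein-subunit vaccine 195/332 = 58.7% → the protein-subunit vaccine
The adjuvanted vaccine wins each age group but the protein-subunit vaccine wins overall — the comparison reverses. The adjuvanted vaccine's recipients skew toward 65-plus, which has a lower base rate.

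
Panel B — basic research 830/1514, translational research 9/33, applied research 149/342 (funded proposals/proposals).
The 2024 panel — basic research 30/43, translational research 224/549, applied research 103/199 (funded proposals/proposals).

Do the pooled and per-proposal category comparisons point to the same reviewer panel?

Basic research: Panel B 830/1514 = 54.8%, the 2024 panel 30/43 = 69.8% → the 2024 panel
Translational research: Panel B 9/33 = 27.3%, the 2024 panel 224/549 = 40.8% → the 2024 panel
Applied research: Panel B 149/342 = 43.6%, the 2024 panel 103/199 = 51.8% → the 2024 panel
Overall: Panel B 988/1889 = 52.3%, the 2024 panel 357/791 = 45.1% → Panel B
The 2024 panel wins each proposal group but Panel B wins overall — the comparison reverses. The 2024 panel's proposals skew toward translational research, which has a lower base rate.

No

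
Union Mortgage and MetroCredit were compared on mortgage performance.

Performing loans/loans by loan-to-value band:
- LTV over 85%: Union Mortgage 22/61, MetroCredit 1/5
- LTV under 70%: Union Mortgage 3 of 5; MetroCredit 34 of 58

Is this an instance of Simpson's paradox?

LTV over 85%: Union Mortgage 22/61 = 36.1%, MetroCredit 1/5 = 20.0% → Union Mortgage
LTV under 70%: Union Mortgage 3/5 = 60.0%, MetroCredit 34/58 = 58.6% → Union Mortgage
Overall: Union Mortgage 25/66 = 37.9%, MetroCredit 35/63 = 55.6% → MetroCredit
Union Mortgage wins each loan-to-value group but MetroCredit wins overall — the comparison reverses. Union Mortgage's loans skew toward LTV over 85%, which has a lower base rate.

Yes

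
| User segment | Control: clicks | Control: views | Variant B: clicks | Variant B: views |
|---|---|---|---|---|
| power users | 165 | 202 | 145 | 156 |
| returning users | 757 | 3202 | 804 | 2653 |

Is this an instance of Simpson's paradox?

No

Power users: Control 165/202 = 81.7%, Variant B 145/156 = 92.9% → Variant B
Returning users: Control 757/3202 = 23.6%, Variant B 804/2653 = 30.3% → Variant B
Overall: Control 922/3404 = 27.1%, Variant B 949/2809 = 33.8% → Variant B
Variant B wins overall and in every user group — no reversal.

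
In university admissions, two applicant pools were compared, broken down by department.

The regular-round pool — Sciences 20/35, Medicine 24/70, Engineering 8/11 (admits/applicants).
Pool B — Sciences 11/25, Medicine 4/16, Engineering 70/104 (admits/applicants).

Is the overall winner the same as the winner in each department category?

No

Sciences: the regular-round pool 20/35 = 57.1%, Pool B 11/25 = 44.0% → the regular-round pool
Medicine: the regular-round pool 24/70 = 34.3%, Pool B 4/16 = 25.0% → the regular-round pool
Engineering: the regular-round pool 8/11 = 72.7%, Pool B 70/104 = 67.3% → the regular-round pool
Overall: the regular-round pool 52/116 = 44.8%, Pool B 85/145 = 58.6% → Pool B
The regular-round pool wins each department group but Pool B wins overall — the comparison reverses. The regular-round pool's applicants skew toward Medicine, which has a lower base rate.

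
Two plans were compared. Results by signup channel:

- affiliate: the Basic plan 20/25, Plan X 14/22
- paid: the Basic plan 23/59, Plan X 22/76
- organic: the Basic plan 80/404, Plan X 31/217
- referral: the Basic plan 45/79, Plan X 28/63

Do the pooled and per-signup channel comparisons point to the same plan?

Yes

Affiliate: the Basic plan 20/25 = 80.0%, Plan X 14/22 = 63.6% → the Basic plan
Paid: the Basic plan 23/59 = 39.0%, Plan X 22/76 = 28.9% → the Basic plan
Organic: the Basic plan 80/404 = 19.8%, Plan X 31/217 = 14.3% → the Basic plan
Referral: the Basic plan 45/79 = 57.0%, Plan X 28/63 = 44.4% → the Basic plan
Overall: the Basic plan 168/567 = 29.6%, Plan X 95/378 = 25.1% → the Basic plan
The Basic plan wins overall and in every signup group — no reversal.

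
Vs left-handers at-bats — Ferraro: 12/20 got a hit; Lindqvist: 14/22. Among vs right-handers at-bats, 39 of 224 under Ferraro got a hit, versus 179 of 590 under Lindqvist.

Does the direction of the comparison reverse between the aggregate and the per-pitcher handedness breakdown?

Vs left-handers: Ferraro 12/20 = 60.0%, Lindqvist 14/22 = 63.6% → Lindqvist
Vs right-handers: Ferraro 39/224 = 17.4%, Lindqvist 179/590 = 30.3% → Lindqvist
Overall: Ferraro 51/244 = 20.9%, Lindqvist 193/612 = 31.5% → Lindqvist
Lindqvist wins overall and in every pitcher group — no reversal.

No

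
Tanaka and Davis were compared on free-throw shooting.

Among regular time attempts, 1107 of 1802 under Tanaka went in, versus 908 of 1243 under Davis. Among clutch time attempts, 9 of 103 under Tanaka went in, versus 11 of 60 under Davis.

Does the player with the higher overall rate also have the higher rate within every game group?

Yes

Regular time: Tanaka 1107/1802 = 61.4%, Davis 908/1243 = 73.0% → Davis
Clutch time: Tanaka 9/103 = 8.7%, Davis 11/60 = 18.3% → Davis
Overall: Tanaka 1116/1905 = 58.6%, Davis 919/1303 = 70.5% → Davis
Davis wins overall and in every game group — no reversal.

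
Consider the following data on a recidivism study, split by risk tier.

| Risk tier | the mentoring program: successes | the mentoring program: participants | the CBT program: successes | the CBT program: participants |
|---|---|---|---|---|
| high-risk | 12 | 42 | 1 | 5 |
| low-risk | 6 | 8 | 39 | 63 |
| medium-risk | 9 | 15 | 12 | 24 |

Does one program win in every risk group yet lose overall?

High-risk: the mentoring program 12/42 = 28.6%, the CBT program 1/5 = 20.0% → the mentoring program
Low-risk: the mentoring program 6/8 = 75.0%, the CBT program 39/63 = 61.9% → the mentoring program
Medium-risk: the mentoring program 9/15 = 60.0%, the CBT program 12/24 = 50.0% → the mentoring program
Overall: the mentoring program 27/65 = 41.5%, the CBT program 52/92 = 56.5% → the CBT program
The mentoring program wins each risk group but the CBT program wins overall — the comparison reverses. The mentoring program's participants skew toward high-risk, which has a lower base rate.

Yes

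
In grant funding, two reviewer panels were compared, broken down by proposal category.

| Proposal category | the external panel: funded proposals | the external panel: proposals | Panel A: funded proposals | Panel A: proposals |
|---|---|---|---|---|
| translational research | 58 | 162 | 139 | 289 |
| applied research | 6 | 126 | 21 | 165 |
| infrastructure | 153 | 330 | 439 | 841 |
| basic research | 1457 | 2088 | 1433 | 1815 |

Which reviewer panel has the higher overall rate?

Panel A

Translational research: the external panel 58/162 = 35.8%, Panel A 139/289 = 48.1% → Panel A
Applied research: the external panel 6/126 = 4.8%, Panel A 21/165 = 12.7% → Panel A
Infrastructure: the external panel 153/330 = 46.4%, Panel A 439/841 = 52.2% → Panel A
Basic research: the external panel 1457/2088 = 69.8%, Panel A 1433/1815 = 79.0% → Panel A
Overall: the external panel 1674/2706 = 61.9%, Panel A 2032/3110 = 65.3% → Panel A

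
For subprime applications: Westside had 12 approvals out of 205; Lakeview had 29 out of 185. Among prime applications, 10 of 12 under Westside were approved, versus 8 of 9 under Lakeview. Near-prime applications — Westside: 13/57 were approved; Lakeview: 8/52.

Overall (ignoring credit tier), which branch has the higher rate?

Subprime: Westside 12/205 = 5.9%, Lakeview 29/185 = 15.7% → Lakeview
Prime: Westside 10/12 = 83.3%, Lakeview 8/9 = 88.9% → Lakeview
Near-prime: Westside 13/57 = 22.8%, Lakeview 8/52 = 15.4% → Westside
Overall: Westside 35/274 = 12.8%, Lakeview 45/246 = 18.3% → Lakeview
(Neither sweeps every credit group, but Lakeview has the higher pooled rate.)

Lakeview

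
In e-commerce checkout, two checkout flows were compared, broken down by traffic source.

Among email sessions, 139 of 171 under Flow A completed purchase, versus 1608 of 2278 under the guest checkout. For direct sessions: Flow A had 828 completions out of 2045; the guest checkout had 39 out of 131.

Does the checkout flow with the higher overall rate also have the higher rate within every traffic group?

Email: Flow A 139/171 = 81.3%, the guest checkout 1608/2278 = 70.6% → Flow A
Direct: Flow A 828/2045 = 40.5%, the guest checkout 39/131 = 29.8% → Flow A
Overall: Flow A 967/2216 = 43.6%, the guest checkout 1647/2409 = 68.4% → the guest checkout
Flow A wins each traffic group but the guest checkout wins overall — the comparison reverses. Flow A's sessions skew toward direct, which has a lower base rate.

No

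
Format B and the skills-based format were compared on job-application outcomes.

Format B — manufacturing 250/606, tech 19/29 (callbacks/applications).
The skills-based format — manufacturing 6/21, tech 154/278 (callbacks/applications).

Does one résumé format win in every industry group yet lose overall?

Yes

Manufacturing: Format B 250/606 = 41.3%, the skills-based format 6/21 = 28.6% → Format B
Tech: Format B 19/29 = 65.5%, the skills-based format 154/278 = 55.4% → Format B
Overall: Format B 269/635 = 42.4%, the skills-based format 160/299 = 53.5% → the skills-based format
Format B wins each industry group but the skills-based format wins overall — the comparison reverses. Format B's applications skew toward manufacturing, which has a lower base rate.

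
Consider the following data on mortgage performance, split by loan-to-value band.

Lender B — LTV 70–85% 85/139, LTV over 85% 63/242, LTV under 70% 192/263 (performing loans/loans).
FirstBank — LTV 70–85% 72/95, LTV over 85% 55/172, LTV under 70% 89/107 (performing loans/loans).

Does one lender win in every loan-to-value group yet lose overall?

LTV 70–85%: Lender B 85/139 = 61.2%, FirstBank 72/95 = 75.8% → FirstBank
LTV over 85%: Lender B 63/242 = 26.0%, FirstBank 55/172 = 32.0% → FirstBank
LTV under 70%: Lender B 192/263 = 73.0%, FirstBank 89/107 = 83.2% → FirstBank
Overall: Lender B 340/644 = 52.8%, FirstBank 216/374 = 57.8% → FirstBank
FirstBank wins overall and in every loan-to-value group — no reversal.

No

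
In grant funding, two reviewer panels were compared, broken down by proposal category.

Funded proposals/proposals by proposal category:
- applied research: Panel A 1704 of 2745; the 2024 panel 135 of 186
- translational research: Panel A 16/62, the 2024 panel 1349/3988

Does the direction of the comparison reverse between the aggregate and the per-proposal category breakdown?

Yes

Applied research: Panel A 1704/2745 = 62.1%, the 2024 panel 135/186 = 72.6% → the 2024 panel
Translational research: Panel A 16/62 = 25.8%, the 2024 panel 1349/3988 = 33.8% → the 2024 panel
Overall: Panel A 1720/2807 = 61.3%, the 2024 panel 1484/4174 = 35.6% → Panel A
The 2024 panel wins each proposal group but Panel A wins overall — the comparison reverses. The 2024 panel's proposals skew toward translational research, which has a lower base rate.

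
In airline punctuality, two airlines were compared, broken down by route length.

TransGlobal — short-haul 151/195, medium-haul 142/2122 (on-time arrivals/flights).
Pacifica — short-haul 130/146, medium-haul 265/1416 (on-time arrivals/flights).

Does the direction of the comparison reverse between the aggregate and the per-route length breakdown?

Short-haul: TransGlobal 151/195 = 77.4%, Pacifica 130/146 = 89.0% → Pacifica
Medium-haul: TransGlobal 142/2122 = 6.7%, Pacifica 265/1416 = 18.7% → Pacifica
Overall: TransGlobal 293/2317 = 12.6%, Pacifica 395/1562 = 25.3% → Pacifica
Pacifica wins overall and in every route group — no reversal.

No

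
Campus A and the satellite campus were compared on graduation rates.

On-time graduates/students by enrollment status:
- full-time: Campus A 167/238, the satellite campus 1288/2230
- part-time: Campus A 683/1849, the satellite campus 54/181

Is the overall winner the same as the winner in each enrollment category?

No

Full-time: Campus A 167/238 = 70.2%, the satellite campus 1288/2230 = 57.8% → Campus A
Part-time: Campus A 683/1849 = 36.9%, the satellite campus 54/181 = 29.8% → Campus A
Overall: Campus A 850/2087 = 40.7%, the satellite campus 1342/2411 = 55.7% → the satellite campus
Campus A wins each enrollment group but the satellite campus wins overall — the comparison reverses. Campus A's students skew toward part-time, which has a lower base rate.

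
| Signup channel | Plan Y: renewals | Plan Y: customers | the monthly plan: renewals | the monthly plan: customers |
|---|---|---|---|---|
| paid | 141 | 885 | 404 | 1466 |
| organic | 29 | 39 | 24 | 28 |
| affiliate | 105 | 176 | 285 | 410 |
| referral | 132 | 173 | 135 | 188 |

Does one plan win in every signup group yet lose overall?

No

Paid: Plan Y 141/885 = 15.9%, the monthly plan 404/1466 = 27.6% → the monthly plan
Organic: Plan Y 29/39 = 74.4%, the monthly plan 24/28 = 85.7% → the monthly plan
Affiliate: Plan Y 105/176 = 59.7%, the monthly plan 285/410 = 69.5% → the monthly plan
Referral: Plan Y 132/173 = 76.3%, the monthly plan 135/188 = 71.8% → Plan Y
Overall: Plan Y 407/1273 = 32.0%, the monthly plan 848/2092 = 40.5% → the monthly plan
Neither sweeps: Plan Y wins 1 of 4 groups, the monthly plan wins 3. The monthly plan wins overall but not every group — no Simpson reversal.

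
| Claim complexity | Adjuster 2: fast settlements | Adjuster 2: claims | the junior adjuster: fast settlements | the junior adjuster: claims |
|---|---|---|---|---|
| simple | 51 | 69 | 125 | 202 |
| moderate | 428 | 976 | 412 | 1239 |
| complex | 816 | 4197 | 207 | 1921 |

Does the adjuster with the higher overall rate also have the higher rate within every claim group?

Simple: Adjuster 2 51/69 = 73.9%, the junior adjuster 125/202 = 61.9% → Adjuster 2
Moderate: Adjuster 2 428/976 = 43.9%, the junior adjuster 412/1239 = 33.3% → Adjuster 2
Complex: Adjuster 2 816/4197 = 19.4%, the junior adjuster 207/1921 = 10.8% → Adjuster 2
Overall: Adjuster 2 1295/5242 = 24.7%, the junior adjuster 744/3362 = 22.1% → Adjuster 2
Adjuster 2 wins overall and in every claim group — no reversal.

Yes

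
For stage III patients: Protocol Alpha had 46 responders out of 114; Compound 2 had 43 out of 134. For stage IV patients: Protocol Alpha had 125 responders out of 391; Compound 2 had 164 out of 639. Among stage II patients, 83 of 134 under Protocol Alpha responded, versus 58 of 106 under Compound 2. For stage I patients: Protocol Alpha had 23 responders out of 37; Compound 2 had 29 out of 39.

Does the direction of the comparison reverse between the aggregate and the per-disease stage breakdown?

No

Stage III: Protocol Alpha 46/114 = 40.4%, Compound 2 43/134 = 32.1% → Protocol Alpha
Stage IV: Protocol Alpha 125/391 = 32.0%, Compound 2 164/639 = 25.7% → Protocol Alpha
Stage II: Protocol Alpha 83/134 = 61.9%, Compound 2 58/106 = 54.7% → Protocol Alpha
Stage I: Protocol Alpha 23/37 = 62.2%, Compound 2 29/39 = 74.4% → Compound 2
Overall: Protocol Alpha 277/676 = 41.0%, Compound 2 294/918 = 32.0% → Protocol Alpha
Neither sweeps: Protocol Alpha wins 3 of 4 groups, Compound 2 wins 1. Protocol Alpha wins overall but not every group — no Simpson reversal.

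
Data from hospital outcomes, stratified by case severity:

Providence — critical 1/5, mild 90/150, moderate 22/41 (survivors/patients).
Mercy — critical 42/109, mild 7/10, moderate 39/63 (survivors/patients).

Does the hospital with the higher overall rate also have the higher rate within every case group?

Critical: Providence 1/5 = 20.0%, Mercy 42/109 = 38.5% → Mercy
Mild: Providence 90/150 = 60.0%, Mercy 7/10 = 70.0% → Mercy
Moderate: Providence 22/41 = 53.7%, Mercy 39/63 = 61.9% → Mercy
Overall: Providence 113/196 = 57.7%, Mercy 88/182 = 48.4% → Providence
Mercy wins each case group but Providence wins overall — the comparison reverses. Mercy's patients skew toward critical, which has a lower base rate.

No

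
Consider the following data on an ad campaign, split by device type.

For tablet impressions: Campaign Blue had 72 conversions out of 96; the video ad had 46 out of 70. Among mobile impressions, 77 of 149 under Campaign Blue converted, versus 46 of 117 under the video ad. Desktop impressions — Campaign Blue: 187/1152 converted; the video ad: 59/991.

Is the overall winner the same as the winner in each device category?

Tablet: Campaign Blue 72/96 = 75.0%, the video ad 46/70 = 65.7% → Campaign Blue
Mobile: Campaign Blue 77/149 = 51.7%, the video ad 46/117 = 39.3% → Campaign Blue
Desktop: Campaign Blue 187/1152 = 16.2%, the video ad 59/991 = 6.0% → Campaign Blue
Overall: Campaign Blue 336/1397 = 24.1%, the video ad 151/1178 = 12.8% → Campaign Blue
Campaign Blue wins overall and in every device group — no reversal.

Yes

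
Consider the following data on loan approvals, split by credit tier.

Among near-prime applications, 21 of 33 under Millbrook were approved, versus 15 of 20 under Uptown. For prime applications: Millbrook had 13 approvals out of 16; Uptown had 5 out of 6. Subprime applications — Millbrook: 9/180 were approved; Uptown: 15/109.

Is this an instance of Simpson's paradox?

Near-prime: Millbrook 21/33 = 63.6%, Uptown 15/20 = 75.0% → Uptown
Prime: Millbrook 13/16 = 81.2%, Uptown 5/6 = 83.3% → Uptown
Subprime: Millbrook 9/180 = 5.0%, Uptown 15/109 = 13.8% → Uptown
Overall: Millbrook 43/229 = 18.8%, Uptown 35/135 = 25.9% → Uptown
Uptown wins overall and in every credit group — no reversal.

No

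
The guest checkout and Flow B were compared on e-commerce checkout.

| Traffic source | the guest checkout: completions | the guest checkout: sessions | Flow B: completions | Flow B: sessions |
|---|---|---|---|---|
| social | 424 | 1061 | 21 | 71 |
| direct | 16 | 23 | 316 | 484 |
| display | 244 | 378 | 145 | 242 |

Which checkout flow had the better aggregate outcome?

Social: the guest checkout 424/1061 = 40.0%, Flow B 21/71 = 29.6% → the guest checkout
Direct: the guest checkout 16/23 = 69.6%, Flow B 316/484 = 65.3% → the guest checkout
Display: the guest checkout 244/378 = 64.6%, Flow B 145/242 = 59.9% → the guest checkout
Overall: the guest checkout 684/1462 = 46.8%, Flow B 482/797 = 60.5% → Flow B
(The guest checkout wins every traffic group but Flow B wins overall — the guest checkout's sessions skew toward the low-rate social group.)

Flow B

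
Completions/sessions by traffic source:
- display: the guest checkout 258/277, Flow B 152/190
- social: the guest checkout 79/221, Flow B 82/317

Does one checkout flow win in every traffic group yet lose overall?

Display: the guest checkout 258/277 = 93.1%, Flow B 152/190 = 80.0% → the guest checkout
Social: the guest checkout 79/221 = 35.7%, Flow B 82/317 = 25.9% → the guest checkout
Overall: the guest checkout 337/498 = 67.7%, Flow B 234/507 = 46.2% → the guest checkout
The guest checkout wins overall and in every traffic group — no reversal.

No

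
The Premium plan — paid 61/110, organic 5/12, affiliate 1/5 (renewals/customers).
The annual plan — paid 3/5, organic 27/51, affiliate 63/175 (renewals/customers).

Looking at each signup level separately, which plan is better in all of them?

the annual plan

Paid: the Premium plan 61/110 = 55.5%, the annual plan 3/5 = 60.0% → the annual plan
Organic: the Premium plan 5/12 = 41.7%, the annual plan 27/51 = 52.9% → the annual plan
Affiliate: the Premium plan 1/5 = 20.0%, the annual plan 63/175 = 36.0% → the annual plan
The annual plan has the higher rate in all 3 groups.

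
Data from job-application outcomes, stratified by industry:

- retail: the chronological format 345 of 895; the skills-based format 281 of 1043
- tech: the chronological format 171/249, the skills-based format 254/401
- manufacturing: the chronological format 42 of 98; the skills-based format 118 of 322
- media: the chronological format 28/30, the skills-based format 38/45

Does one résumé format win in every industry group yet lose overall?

No

Retail: the chronological format 345/895 = 38.5%, the skills-based format 281/1043 = 26.9% → the chronological format
Tech: the chronological format 171/249 = 68.7%, the skills-based format 254/401 = 63.3% → the chronological format
Manufacturing: the chronological format 42/98 = 42.9%, the skills-based format 118/322 = 36.6% → the chronological format
Media: the chronological format 28/30 = 93.3%, the skills-based format 38/45 = 84.4% → the chronological format
Overall: the chronological format 586/1272 = 46.1%, the skills-based format 691/1811 = 38.2% → the chronological format
The chronological format wins overall and in every industry group — no reversal.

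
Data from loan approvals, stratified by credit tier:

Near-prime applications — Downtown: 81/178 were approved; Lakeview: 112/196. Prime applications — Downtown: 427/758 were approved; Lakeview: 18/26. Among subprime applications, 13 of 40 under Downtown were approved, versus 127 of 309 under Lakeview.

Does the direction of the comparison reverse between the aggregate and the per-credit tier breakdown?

Yes

Near-prime: Downtown 81/178 = 45.5%, Lakeview 112/196 = 57.1% → Lakeview
Prime: Downtown 427/758 = 56.3%, Lakeview 18/26 = 69.2% → Lakeview
Subprime: Downtown 13/40 = 32.5%, Lakeview 127/309 = 41.1% → Lakeview
Overall: Downtown 521/976 = 53.4%, Lakeview 257/531 = 48.4% → Downtown
Lakeview wins each credit group but Downtown wins overall — the comparison reverses. Lakeview's applications skew toward subprime, which has a lower base rate.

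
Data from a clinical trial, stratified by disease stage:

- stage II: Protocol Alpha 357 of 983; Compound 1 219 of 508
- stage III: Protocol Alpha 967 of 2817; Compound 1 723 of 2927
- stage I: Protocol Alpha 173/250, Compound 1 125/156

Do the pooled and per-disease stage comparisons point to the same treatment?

No

Stage II: Protocol Alpha 357/983 = 36.3%, Compound 1 219/508 = 43.1% → Compound 1
Stage III: Protocol Alpha 967/2817 = 34.3%, Compound 1 723/2927 = 24.7% → Protocol Alpha
Stage I: Protocol Alpha 173/250 = 69.2%, Compound 1 125/156 = 80.1% → Compound 1
Overall: Protocol Alpha 1497/4050 = 37.0%, Compound 1 1067/3591 = 29.7% → Protocol Alpha
Neither sweeps: Protocol Alpha wins 1 of 3 groups, Compound 1 wins 2. Protocol Alpha wins overall but not every group — no Simpson reversal.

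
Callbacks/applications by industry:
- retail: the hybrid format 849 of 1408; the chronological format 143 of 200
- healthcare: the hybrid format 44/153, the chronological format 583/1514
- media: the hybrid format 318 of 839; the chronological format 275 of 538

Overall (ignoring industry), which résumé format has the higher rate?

Retail: the hybrid format 849/1408 = 60.3%, the chronological format 143/200 = 71.5% → the chronological format
Healthcare: the hybrid format 44/153 = 28.8%, the chronological format 583/1514 = 38.5% → the chronological format
Media: the hybrid format 318/839 = 37.9%, the chronological format 275/538 = 51.1% → the chronological format
Overall: the hybrid format 1211/2400 = 50.5%, the chronological format 1001/2252 = 44.4% → the hybrid format
(The chronological format wins every industry group but the hybrid format wins overall — the chronological format's applications skew toward the low-rate healthcare group.)

the hybrid format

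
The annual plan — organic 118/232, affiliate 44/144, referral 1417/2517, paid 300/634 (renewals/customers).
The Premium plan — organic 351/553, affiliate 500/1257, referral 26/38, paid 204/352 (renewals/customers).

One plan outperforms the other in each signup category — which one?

Organic: the annual plan 118/232 = 50.9%, the Premium plan 351/553 = 63.5% → the Premium plan
Affiliate: the annual plan 44/144 = 30.6%, the Premium plan 500/1257 = 39.8% → the Premium plan
Referral: the annual plan 1417/2517 = 56.3%, the Premium plan 26/38 = 68.4% → the Premium plan
Paid: the annual plan 300/634 = 47.3%, the Premium plan 204/352 = 58.0% → the Premium plan
The Premium plan has the higher rate in all 4 groups.

the Premium plan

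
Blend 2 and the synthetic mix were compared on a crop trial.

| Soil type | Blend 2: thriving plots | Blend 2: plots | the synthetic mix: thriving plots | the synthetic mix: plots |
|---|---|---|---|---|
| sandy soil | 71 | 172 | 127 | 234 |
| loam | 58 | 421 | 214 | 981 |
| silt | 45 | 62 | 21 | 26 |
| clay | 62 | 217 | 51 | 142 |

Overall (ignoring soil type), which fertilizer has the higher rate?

the synthetic mix

Sandy soil: Blend 2 71/172 = 41.3%, the synthetic mix 127/234 = 54.3% → the synthetic mix
Loam: Blend 2 58/421 = 13.8%, the synthetic mix 214/981 = 21.8% → the synthetic mix
Silt: Blend 2 45/62 = 72.6%, the synthetic mix 21/26 = 80.8% → the synthetic mix
Clay: Blend 2 62/217 = 28.6%, the synthetic mix 51/142 = 35.9% → the synthetic mix
Overall: Blend 2 236/872 = 27.1%, the synthetic mix 413/1383 = 29.9% → the synthetic mix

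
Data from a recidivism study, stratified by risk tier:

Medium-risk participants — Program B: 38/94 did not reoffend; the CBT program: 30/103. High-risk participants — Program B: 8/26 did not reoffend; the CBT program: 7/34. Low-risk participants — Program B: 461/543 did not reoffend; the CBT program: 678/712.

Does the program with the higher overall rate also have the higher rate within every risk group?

No

Medium-risk: Program B 38/94 = 40.4%, the CBT program 30/103 = 29.1% → Program B
High-risk: Program B 8/26 = 30.8%, the CBT program 7/34 = 20.6% → Program B
Low-risk: Program B 461/543 = 84.9%, the CBT program 678/712 = 95.2% → the CBT program
Overall: Program B 507/663 = 76.5%, the CBT program 715/849 = 84.2% → the CBT program
Neither sweeps: Program B wins 2 of 3 groups, the CBT program wins 1. The CBT program wins overall but not every group — no Simpson reversal.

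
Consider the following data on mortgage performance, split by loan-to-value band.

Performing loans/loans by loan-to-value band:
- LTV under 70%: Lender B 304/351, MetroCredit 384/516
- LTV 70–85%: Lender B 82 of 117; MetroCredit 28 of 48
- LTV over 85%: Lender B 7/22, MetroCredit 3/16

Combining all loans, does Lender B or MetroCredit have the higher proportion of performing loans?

Lender B

LTV under 70%: Lender B 304/351 = 86.6%, MetroCredit 384/516 = 74.4% → Lender B
LTV 70–85%: Lender B 82/117 = 70.1%, MetroCredit 28/48 = 58.3% → Lender B
LTV over 85%: Lender B 7/22 = 31.8%, MetroCredit 3/16 = 18.8% → Lender B
Overall: Lender B 393/490 = 80.2%, MetroCredit 415/580 = 71.6% → Lender B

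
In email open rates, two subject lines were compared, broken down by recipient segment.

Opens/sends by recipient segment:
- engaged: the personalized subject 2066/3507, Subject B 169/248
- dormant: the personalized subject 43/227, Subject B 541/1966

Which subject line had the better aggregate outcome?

the personalized subject

Engaged: the personalized subject 2066/3507 = 58.9%, Subject B 169/248 = 68.1% → Subject B
Dormant: the personalized subject 43/227 = 18.9%, Subject B 541/1966 = 27.5% → Subject B
Overall: the personalized subject 2109/3734 = 56.5%, Subject B 710/2214 = 32.1% → the personalized subject
(Subject B wins every recipient group but the personalized subject wins overall — Subject B's sends skew toward the low-rate dormant group.)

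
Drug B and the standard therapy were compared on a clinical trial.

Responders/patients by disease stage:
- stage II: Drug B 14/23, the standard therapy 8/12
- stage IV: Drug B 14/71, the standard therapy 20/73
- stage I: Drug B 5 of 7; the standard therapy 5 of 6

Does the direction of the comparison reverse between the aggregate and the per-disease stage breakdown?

No

Stage II: Drug B 14/23 = 60.9%, the standard therapy 8/12 = 66.7% → the standard therapy
Stage IV: Drug B 14/71 = 19.7%, the standard therapy 20/73 = 27.4% → the standard therapy
Stage I: Drug B 5/7 = 71.4%, the standard therapy 5/6 = 83.3% → the standard therapy
Overall: Drug B 33/101 = 32.7%, the standard therapy 33/91 = 36.3% → the standard therapy
The standard therapy wins overall and in every disease group — no reversal.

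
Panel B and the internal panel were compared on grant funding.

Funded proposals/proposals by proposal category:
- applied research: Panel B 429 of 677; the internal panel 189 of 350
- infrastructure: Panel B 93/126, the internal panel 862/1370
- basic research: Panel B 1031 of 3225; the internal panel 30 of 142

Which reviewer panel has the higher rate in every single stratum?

Panel B

Applied research: Panel B 429/677 = 63.4%, the internal panel 189/350 = 54.0% → Panel B
Infrastructure: Panel B 93/126 = 73.8%, the internal panel 862/1370 = 62.9% → Panel B
Basic research: Panel B 1031/3225 = 32.0%, the internal panel 30/142 = 21.1% → Panel B
Panel B has the higher rate in all 3 groups.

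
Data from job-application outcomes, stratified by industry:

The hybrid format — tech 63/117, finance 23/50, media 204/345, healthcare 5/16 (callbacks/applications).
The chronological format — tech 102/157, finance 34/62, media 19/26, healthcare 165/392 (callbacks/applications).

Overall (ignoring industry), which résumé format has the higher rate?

Tech: the hybrid format 63/117 = 53.8%, the chronological format 102/157 = 65.0% → the chronological format
Finance: the hybrid format 23/50 = 46.0%, the chronological format 34/62 = 54.8% → the chronological format
Media: the hybrid format 204/345 = 59.1%, the chronological format 19/26 = 73.1% → the chronological format
Healthcare: the hybrid format 5/16 = 31.2%, the chronological format 165/392 = 42.1% → the chronological format
Overall: the hybrid format 295/528 = 55.9%, the chronological format 320/637 = 50.2% → the hybrid format
(The chronological format wins every industry group but the hybrid format wins overall — the chronological format's applications skew toward the low-rate healthcare group.)

the hybrid format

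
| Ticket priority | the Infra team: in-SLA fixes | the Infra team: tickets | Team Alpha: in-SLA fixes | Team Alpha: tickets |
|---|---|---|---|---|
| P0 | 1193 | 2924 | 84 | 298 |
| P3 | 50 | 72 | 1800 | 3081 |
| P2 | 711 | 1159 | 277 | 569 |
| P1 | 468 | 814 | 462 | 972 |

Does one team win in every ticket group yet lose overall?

Yes

P0: the Infra team 1193/2924 = 40.8%, Team Alpha 84/298 = 28.2% → the Infra team
P3: the Infra team 50/72 = 69.4%, Team Alpha 1800/3081 = 58.4% → the Infra team
P2: the Infra team 711/1159 = 61.3%, Team Alpha 277/569 = 48.7% → the Infra team
P1: the Infra team 468/814 = 57.5%, Team Alpha 462/972 = 47.5% → the Infra team
Overall: the Infra team 2422/4969 = 48.7%, Team Alpha 2623/4920 = 53.3% → Team Alpha
The Infra team wins each ticket group but Team Alpha wins overall — the comparison reverses. The Infra team's tickets skew toward P0, which has a lower base rate.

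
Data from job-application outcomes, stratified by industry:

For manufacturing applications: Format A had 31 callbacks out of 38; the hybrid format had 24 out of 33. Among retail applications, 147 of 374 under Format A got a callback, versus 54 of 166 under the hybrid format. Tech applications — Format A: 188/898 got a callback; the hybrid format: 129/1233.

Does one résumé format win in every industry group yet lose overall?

Manufacturing: Format A 31/38 = 81.6%, the hybrid format 24/33 = 72.7% → Format A
Retail: Format A 147/374 = 39.3%, the hybrid format 54/166 = 32.5% → Format A
Tech: Format A 188/898 = 20.9%, the hybrid format 129/1233 = 10.5% → Format A
Overall: Format A 366/1310 = 27.9%, the hybrid format 207/1432 = 14.5% → Format A
Format A wins overall and in every industry group — no reversal.

No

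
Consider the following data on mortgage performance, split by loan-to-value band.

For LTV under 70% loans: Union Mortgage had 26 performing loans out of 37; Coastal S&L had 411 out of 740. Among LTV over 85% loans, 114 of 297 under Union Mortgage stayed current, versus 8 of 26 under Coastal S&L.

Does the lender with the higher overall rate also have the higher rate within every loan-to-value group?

LTV under 70%: Union Mortgage 26/37 = 70.3%, Coastal S&L 411/740 = 55.5% → Union Mortgage
LTV over 85%: Union Mortgage 114/297 = 38.4%, Coastal S&L 8/26 = 30.8% → Union Mortgage
Overall: Union Mortgage 140/334 = 41.9%, Coastal S&L 419/766 = 54.7% → Coastal S&L
Union Mortgage wins each loan-to-value group but Coastal S&L wins overall — the comparison reverses. Union Mortgage's loans skew toward LTV over 85%, which has a lower base rate.

No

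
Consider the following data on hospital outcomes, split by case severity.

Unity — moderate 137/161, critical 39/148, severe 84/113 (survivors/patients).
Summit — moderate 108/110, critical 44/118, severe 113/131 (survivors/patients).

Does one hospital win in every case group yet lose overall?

No

Moderate: Unity 137/161 = 85.1%, Summit 108/110 = 98.2% → Summit
Critical: Unity 39/148 = 26.4%, Summit 44/118 = 37.3% → Summit
Severe: Unity 84/113 = 74.3%, Summit 113/131 = 86.3% → Summit
Overall: Unity 260/422 = 61.6%, Summit 265/359 = 73.8% → Summit
Summit wins overall and in every case group — no reversal.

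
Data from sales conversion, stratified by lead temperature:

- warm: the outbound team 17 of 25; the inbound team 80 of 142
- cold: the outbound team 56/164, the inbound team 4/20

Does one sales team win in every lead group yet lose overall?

Yes

Warm: the outbound team 17/25 = 68.0%, the inbound team 80/142 = 56.3% → the outbound team
Cold: the outbound team 56/164 = 34.1%, the inbound team 4/20 = 20.0% → the outbound team
Overall: the outbound team 73/189 = 38.6%, the inbound team 84/162 = 51.9% → the inbound team
The outbound team wins each lead group but the inbound team wins overall — the comparison reverses. The outbound team's leads skew toward cold, which has a lower base rate.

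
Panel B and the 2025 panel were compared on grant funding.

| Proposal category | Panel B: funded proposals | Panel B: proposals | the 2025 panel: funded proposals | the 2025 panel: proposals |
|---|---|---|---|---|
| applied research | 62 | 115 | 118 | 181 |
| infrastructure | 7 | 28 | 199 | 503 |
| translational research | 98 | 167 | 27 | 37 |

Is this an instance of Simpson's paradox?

Applied research: Panel B 62/115 = 53.9%, the 2025 panel 118/181 = 65.2% → the 2025 panel
Infrastructure: Panel B 7/28 = 25.0%, the 2025 panel 199/503 = 39.6% → the 2025 panel
Translational research: Panel B 98/167 = 58.7%, the 2025 panel 27/37 = 73.0% → the 2025 panel
Overall: Panel B 167/310 = 53.9%, the 2025 panel 344/721 = 47.7% → Panel B
The 2025 panel wins each proposal group but Panel B wins overall — the comparison reverses. The 2025 panel's proposals skew toward infrastructure, which has a lower base rate.

Yes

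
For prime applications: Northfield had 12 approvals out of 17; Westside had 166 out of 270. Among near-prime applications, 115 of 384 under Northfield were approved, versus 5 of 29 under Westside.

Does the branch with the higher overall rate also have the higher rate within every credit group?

Prime: Northfield 12/17 = 70.6%, Westside 166/270 = 61.5% → Northfield
Near-prime: Northfield 115/384 = 29.9%, Westside 5/29 = 17.2% → Northfield
Overall: Northfield 127/401 = 31.7%, Westside 171/299 = 57.2% → Westside
Northfield wins each credit group but Westside wins overall — the comparison reverses. Northfield's applications skew toward near-prime, which has a lower base rate.

No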